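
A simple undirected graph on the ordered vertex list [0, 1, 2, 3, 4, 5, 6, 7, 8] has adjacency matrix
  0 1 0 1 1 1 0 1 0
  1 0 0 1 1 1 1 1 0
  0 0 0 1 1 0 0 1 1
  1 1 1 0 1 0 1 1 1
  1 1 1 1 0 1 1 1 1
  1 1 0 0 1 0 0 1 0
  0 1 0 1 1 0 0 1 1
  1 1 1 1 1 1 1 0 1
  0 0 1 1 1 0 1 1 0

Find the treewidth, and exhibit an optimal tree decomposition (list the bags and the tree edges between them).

Treewidth 4.
Bags: B1 = {3, 4, 6, 7, 8}  B2 = {1, 3, 4, 6, 7}  B3 = {0, 1, 3, 4, 7}  B4 = {2, 3, 4, 7, 8}  B5 = {0, 1, 4, 5, 7}
Tree: B1–B2, B2–B3, B1–B4, B3–B5

Each bag holds 5 vertices, so the decomposition has width 4, which upper-bounds the treewidth. On the other hand G contains the 5-clique {2, 3, 4, 7, 8}. A clique must lie in a single bag of any decomposition, so no decomposition can have width below 4. Combining the bounds, tw(G) = 4.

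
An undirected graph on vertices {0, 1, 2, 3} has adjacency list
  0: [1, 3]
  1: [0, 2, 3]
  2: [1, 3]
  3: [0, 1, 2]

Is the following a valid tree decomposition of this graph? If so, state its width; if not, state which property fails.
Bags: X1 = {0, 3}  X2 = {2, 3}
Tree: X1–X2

A tree decomposition must satisfy three properties: every vertex lies in some bag; for every edge, both endpoints lie together in some bag; and for every vertex, the bags containing it form a connected subtree. Here vertex 1 appears in no bag, so the decomposition is invalid.

No — vertex 1 appears in no bag.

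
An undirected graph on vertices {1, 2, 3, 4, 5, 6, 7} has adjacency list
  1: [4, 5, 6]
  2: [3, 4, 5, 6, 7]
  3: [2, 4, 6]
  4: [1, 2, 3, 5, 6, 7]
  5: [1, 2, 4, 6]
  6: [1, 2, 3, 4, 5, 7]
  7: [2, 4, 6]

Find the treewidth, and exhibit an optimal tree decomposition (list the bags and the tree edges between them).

Each bag holds 4 vertices, so the decomposition has width 3, which upper-bounds the treewidth. On the other hand G contains the 4-clique {1, 4, 5, 6}. A clique must lie in a single bag of any decomposition, so no decomposition can have width below 3. Combining the bounds, tw(G) = 3.

Treewidth 3.
Bags: B1 = {2, 3, 4, 6}  B2 = {2, 4, 6, 7}  B3 = {2, 4, 5, 6}  B4 = {1, 4, 5, 6}
Tree: B1–B2, B1–B3, B3–B4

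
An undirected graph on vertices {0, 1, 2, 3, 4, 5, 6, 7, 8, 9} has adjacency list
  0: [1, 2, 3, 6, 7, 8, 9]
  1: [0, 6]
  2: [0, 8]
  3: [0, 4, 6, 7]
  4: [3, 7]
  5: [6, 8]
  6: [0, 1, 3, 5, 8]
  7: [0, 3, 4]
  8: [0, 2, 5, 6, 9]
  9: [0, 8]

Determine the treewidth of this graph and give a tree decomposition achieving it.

Treewidth 2.
One such decomposition:
Bags: B1 = {0, 3, 6}  B2 = {0, 6, 8}  B3 = {0, 3, 7}  B4 = {0, 2, 8}  B5 = {0, 8, 9}  B6 = {3, 4, 7}  B7 = {0, 1, 6}  B8 = {5, 6, 8}
Tree: B1–B2, B1–B3, B2–B4, B2–B5, B3–B6, B2–B7, B2–B8

Each bag holds 3 vertices, so the decomposition has width 2, which upper-bounds the treewidth. For the lower bound, the 3 vertices {0, 8, 9} are pairwise adjacent, and any tree decomposition puts a clique entirely inside one bag — forcing width ≥ 2. Hence tw(G) = 2 exactly.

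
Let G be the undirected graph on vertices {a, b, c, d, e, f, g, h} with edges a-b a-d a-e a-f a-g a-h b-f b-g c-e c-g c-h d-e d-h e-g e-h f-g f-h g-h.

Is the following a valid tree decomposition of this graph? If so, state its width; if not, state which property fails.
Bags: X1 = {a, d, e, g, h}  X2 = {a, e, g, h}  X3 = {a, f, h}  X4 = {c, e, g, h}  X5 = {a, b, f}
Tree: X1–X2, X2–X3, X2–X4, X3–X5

A tree decomposition must satisfy three properties: every vertex lies in some bag; for every edge, both endpoints lie together in some bag; and for every vertex, the bags containing it form a connected subtree. Here edge (g,f) lies in no bag, so the decomposition is invalid.

No — edge (g,f) lies in no bag.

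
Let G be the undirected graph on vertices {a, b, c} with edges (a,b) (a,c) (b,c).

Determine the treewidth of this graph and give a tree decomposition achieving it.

A single bag containing all 3 vertices is trivially a valid decomposition of width 2. For the lower bound, the 3 vertices {a, b, c} are pairwise adjacent, and any tree decomposition puts a clique entirely inside one bag — forcing width ≥ 2. Therefore the treewidth is 2.

Treewidth 2.
Bags: B1 = {a, b, c}
Tree: (single bag)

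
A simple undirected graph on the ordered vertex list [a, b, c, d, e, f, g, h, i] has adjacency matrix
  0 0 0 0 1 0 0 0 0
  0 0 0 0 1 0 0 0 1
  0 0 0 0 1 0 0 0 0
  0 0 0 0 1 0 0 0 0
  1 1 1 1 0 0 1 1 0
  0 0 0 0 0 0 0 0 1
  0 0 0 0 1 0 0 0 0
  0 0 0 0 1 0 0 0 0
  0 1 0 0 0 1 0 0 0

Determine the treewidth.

1

A width-1 tree decomposition is:
Bags: B1 = {d, e}  B2 = {b, e}  B3 = {e, h}  B4 = {e, g}  B5 = {b, i}  B6 = {c, e}  B7 = {f, i}  B8 = {a, e}
Tree: B1–B2, B1–B3, B2–B4, B2–B5, B3–B6, B5–B7, B1–B8
Every bag has size at most 2, so the width is 2 − 1 = 1 and tw(G) ≤ 1. Since G has at least one edge (e.g. d–e), it is not an edgeless graph, so tw(G) ≥ 1. Hence tw(G) = 1 exactly.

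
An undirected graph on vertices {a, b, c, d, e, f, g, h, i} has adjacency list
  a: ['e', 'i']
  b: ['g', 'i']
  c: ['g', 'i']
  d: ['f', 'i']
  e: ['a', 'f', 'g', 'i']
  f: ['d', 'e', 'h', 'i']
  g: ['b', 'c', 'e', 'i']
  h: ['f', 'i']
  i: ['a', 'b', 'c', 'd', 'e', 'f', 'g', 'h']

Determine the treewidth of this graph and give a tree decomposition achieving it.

Treewidth 2.
Bags: B1 = {e, f, i}  B2 = {e, g, i}  B3 = {f, h, i}  B4 = {b, g, i}  B5 = {d, f, i}  B6 = {a, e, i}  B7 = {c, g, i}
Tree: B1–B2, B1–B3, B2–B4, B3–B5, B1–B6, B4–B7

The largest bag has 3 vertices, giving width 2; this decomposition certifies tw(G) ≤ 2. Conversely, {d, f, i} is a clique of size 3, and the vertices of any clique must share a bag in every tree decomposition; so some bag has ≥ 3 vertices and tw(G) ≥ 2. Combining the bounds, tw(G) = 2.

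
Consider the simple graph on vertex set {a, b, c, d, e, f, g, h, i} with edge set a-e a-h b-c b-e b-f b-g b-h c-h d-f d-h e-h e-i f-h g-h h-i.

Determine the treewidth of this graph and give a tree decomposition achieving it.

The largest bag has 3 vertices, giving width 2; this decomposition certifies tw(G) ≤ 2. On the other hand G contains the 3-clique {d, f, h}. A clique must lie in a single bag of any decomposition, so no decomposition can have width below 2. Therefore the treewidth is 2.

Treewidth 2.
One optimal decomposition is:
Bags: B1 = {b, e, h}  B2 = {a, e, h}  B3 = {b, g, h}  B4 = {e, h, i}  B5 = {b, f, h}  B6 = {d, f, h}  B7 = {b, c, h}
Tree: B1–B2, B1–B3, B2–B4, B1–B5, B5–B6, B5–B7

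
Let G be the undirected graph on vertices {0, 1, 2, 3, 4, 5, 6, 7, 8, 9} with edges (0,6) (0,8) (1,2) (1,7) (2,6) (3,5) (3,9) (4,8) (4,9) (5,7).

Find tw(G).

A width-2 tree decomposition is:
Bags: B1 = {3, 5, 9}  B2 = {4, 5, 9}  B3 = {4, 5, 8}  B4 = {0, 5, 8}  B5 = {0, 5, 6}  B6 = {2, 5, 6}  B7 = {1, 2, 5}  B8 = {1, 5, 7}
Tree: B1–B2, B2–B3, B3–B4, B4–B5, B5–B6, B6–B7, B7–B8
Each bag holds 3 vertices, so the decomposition has width 2, which upper-bounds the treewidth. Since 5–3–9–4–8–0–6–2–1–7–5 is a cycle in G, G is not acyclic. Forests are exactly the graphs of treewidth ≤ 1, so tw(G) ≥ 2. Combining the bounds, tw(G) = 2.

2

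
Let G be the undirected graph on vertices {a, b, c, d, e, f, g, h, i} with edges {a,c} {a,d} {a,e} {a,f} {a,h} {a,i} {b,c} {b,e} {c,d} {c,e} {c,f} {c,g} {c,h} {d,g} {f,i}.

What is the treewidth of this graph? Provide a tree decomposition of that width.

Treewidth 2.
One optimal decomposition is:
Bags: B1 = {a, f, i}  B2 = {a, c, f}  B3 = {a, c, e}  B4 = {a, c, h}  B5 = {a, c, d}  B6 = {c, d, g}  B7 = {b, c, e}
Tree: B1–B2, B2–B3, B3–B4, B2–B5, B5–B6, B3–B7

The largest bag has 3 vertices, giving width 2; this decomposition certifies tw(G) ≤ 2. For the lower bound, the 3 vertices {c, d, g} are pairwise adjacent, and any tree decomposition puts a clique entirely inside one bag — forcing width ≥ 2. Hence tw(G) = 2 exactly.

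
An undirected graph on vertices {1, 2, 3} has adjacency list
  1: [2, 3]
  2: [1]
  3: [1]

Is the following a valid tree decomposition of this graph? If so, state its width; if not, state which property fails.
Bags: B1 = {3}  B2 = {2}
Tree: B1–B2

No — vertex 1 appears in no bag.

A tree decomposition must satisfy three properties: every vertex lies in some bag; for every edge, both endpoints lie together in some bag; and for every vertex, the bags containing it form a connected subtree. Here vertex 1 appears in no bag, so the decomposition is invalid.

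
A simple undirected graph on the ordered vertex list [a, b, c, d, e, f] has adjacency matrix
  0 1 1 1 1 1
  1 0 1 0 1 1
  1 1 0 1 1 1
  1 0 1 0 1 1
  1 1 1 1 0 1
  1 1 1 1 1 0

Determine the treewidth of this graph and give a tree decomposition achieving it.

Treewidth 4.
One optimal decomposition is:
Bags: B1 = {a, b, c, e, f}  B2 = {a, c, d, e, f}
Tree: B1–B2

The largest bag has 5 vertices, giving width 4; this decomposition certifies tw(G) ≤ 4. On the other hand G contains the 5-clique {a, c, d, e, f}. A clique must lie in a single bag of any decomposition, so no decomposition can have width below 4. Hence tw(G) = 4 exactly.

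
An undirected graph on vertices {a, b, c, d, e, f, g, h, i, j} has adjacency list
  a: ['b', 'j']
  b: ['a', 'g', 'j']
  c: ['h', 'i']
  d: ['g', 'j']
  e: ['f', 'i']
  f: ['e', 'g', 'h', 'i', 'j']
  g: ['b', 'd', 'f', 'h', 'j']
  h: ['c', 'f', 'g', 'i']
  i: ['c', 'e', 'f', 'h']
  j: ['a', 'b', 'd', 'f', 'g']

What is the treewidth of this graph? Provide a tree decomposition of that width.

The largest bag has 3 vertices, giving width 2; this decomposition certifies tw(G) ≤ 2. Conversely, {d, g, j} is a clique of size 3, and the vertices of any clique must share a bag in every tree decomposition; so some bag has ≥ 3 vertices and tw(G) ≥ 2. Hence tw(G) = 2 exactly.

Treewidth 2.
One such decomposition:
Bags: B1 = {d, g, j}  B2 = {f, g, j}  B3 = {b, g, j}  B4 = {f, g, h}  B5 = {f, h, i}  B6 = {a, b, j}  B7 = {c, h, i}  B8 = {e, f, i}
Tree: B1–B2, B2–B3, B2–B4, B4–B5, B3–B6, B5–B7, B5–B8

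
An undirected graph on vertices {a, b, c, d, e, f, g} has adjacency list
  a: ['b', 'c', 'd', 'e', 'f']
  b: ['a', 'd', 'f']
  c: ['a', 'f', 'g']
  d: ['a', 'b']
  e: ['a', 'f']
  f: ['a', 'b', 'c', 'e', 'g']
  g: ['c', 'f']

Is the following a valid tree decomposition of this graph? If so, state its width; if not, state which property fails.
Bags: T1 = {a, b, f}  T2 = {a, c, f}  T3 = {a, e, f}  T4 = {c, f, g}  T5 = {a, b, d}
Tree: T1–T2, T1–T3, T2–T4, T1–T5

Every vertex of G appears in some bag (union = {a, b, c, d, e, f, g}); every edge is covered by a bag; and for each vertex v the set of bags containing v is connected in the bag tree. The decomposition is therefore valid. The largest bag has 3 vertices, so the width is 2.

Yes; width 2.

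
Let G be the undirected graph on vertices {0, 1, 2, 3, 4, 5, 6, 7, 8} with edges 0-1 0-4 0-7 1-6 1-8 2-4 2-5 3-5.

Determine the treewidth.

1

A width-1 tree decomposition is:
Bags: B1 = {0, 7}  B2 = {0, 1}  B3 = {0, 4}  B4 = {2, 4}  B5 = {2, 5}  B6 = {1, 6}  B7 = {1, 8}  B8 = {3, 5}
Tree: B1–B2, B2–B3, B3–B4, B4–B5, B2–B6, B6–B7, B5–B8
Each bag holds 2 vertices, so the decomposition has width 1, which upper-bounds the treewidth. Any graph with an edge has treewidth ≥ 1, and G has the edge 0–7. Combining the bounds, tw(G) = 1.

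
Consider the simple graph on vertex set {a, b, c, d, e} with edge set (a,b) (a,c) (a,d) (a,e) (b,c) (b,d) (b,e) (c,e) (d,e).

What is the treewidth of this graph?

3

A width-3 tree decomposition is:
Bags: B1 = {a, b, c, e}  B2 = {a, b, d, e}
Tree: B1–B2
Each bag holds 4 vertices, so the decomposition has width 3, which upper-bounds the treewidth. On the other hand G contains the 4-clique {a, b, d, e}. A clique must lie in a single bag of any decomposition, so no decomposition can have width below 3. Combining the bounds, tw(G) = 3.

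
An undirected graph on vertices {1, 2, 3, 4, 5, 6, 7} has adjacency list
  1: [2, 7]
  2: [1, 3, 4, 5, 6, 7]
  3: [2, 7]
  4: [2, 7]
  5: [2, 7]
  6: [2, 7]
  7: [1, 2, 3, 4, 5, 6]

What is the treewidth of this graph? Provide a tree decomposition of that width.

Treewidth 2.
Bags: B1 = {2, 5, 7}  B2 = {2, 3, 7}  B3 = {2, 4, 7}  B4 = {2, 6, 7}  B5 = {1, 2, 7}
Tree: B1–B2, B2–B3, B3–B4, B2–B5

The largest bag has 3 vertices, giving width 2; this decomposition certifies tw(G) ≤ 2. On the other hand G contains the 3-clique {1, 2, 7}. A clique must lie in a single bag of any decomposition, so no decomposition can have width below 2. Therefore the treewidth is 2.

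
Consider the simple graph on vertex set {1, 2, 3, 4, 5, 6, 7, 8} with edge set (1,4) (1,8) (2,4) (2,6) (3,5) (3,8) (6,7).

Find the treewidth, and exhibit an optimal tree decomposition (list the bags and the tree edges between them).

Treewidth 1.
Bags: B1 = {6, 7}  B2 = {2, 6}  B3 = {2, 4}  B4 = {1, 4}  B5 = {1, 8}  B6 = {3, 8}  B7 = {3, 5}
Tree: B1–B2, B2–B3, B3–B4, B4–B5, B5–B6, B6–B7

Each bag holds 2 vertices, so the decomposition has width 1, which upper-bounds the treewidth. Since G has at least one edge (e.g. 7–6), it is not an edgeless graph, so tw(G) ≥ 1. Combining the bounds, tw(G) = 1.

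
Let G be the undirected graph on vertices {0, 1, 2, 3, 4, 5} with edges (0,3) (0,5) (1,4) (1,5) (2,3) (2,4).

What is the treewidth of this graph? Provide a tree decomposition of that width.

Treewidth 2.
Bags: B1 = {1, 2, 4}  B2 = {1, 2, 5}  B3 = {0, 2, 5}  B4 = {0, 2, 3}
Tree: B1–B2, B2–B3, B3–B4

The largest bag has 3 vertices, giving width 2; this decomposition certifies tw(G) ≤ 2. The edges 2–4–1–5–0–3–2 form a cycle, so G is not a tree and its treewidth is at least 2. Therefore the treewidth is 2.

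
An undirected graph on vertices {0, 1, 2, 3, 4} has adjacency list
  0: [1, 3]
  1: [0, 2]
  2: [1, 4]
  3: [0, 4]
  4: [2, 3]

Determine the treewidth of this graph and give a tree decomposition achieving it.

Treewidth 2.
One optimal decomposition is:
Bags: B1 = {0, 3, 4}  B2 = {0, 2, 4}  B3 = {0, 1, 2}
Tree: B1–B2, B2–B3

The largest bag has 3 vertices, giving width 2; this decomposition certifies tw(G) ≤ 2. For the lower bound, G contains the cycle 0–3–4–2–1–0, so G is not a forest; only forests have treewidth ≤ 1, hence tw(G) ≥ 2. Therefore the treewidth is 2.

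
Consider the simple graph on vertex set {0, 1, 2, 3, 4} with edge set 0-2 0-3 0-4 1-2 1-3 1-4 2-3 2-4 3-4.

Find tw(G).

3

A width-3 tree decomposition is:
Bags: B1 = {0, 2, 3, 4}  B2 = {1, 2, 3, 4}
Tree: B1–B2
Each bag holds 4 vertices, so the decomposition has width 3, which upper-bounds the treewidth. Conversely, {0, 2, 3, 4} is a clique of size 4, and the vertices of any clique must share a bag in every tree decomposition; so some bag has ≥ 4 vertices and tw(G) ≥ 3. Therefore the treewidth is 3.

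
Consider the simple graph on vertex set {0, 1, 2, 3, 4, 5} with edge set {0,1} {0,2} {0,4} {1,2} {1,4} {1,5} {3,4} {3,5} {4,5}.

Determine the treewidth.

A width-2 tree decomposition is:
Bags: B1 = {1, 4, 5}  B2 = {0, 1, 4}  B3 = {0, 1, 2}  B4 = {3, 4, 5}
Tree: B1–B2, B2–B3, B1–B4
Each bag holds 3 vertices, so the decomposition has width 2, which upper-bounds the treewidth. For the lower bound, the 3 vertices {0, 1, 2} are pairwise adjacent, and any tree decomposition puts a clique entirely inside one bag — forcing width ≥ 2. The upper and lower bounds meet at 2, so that is the treewidth.

2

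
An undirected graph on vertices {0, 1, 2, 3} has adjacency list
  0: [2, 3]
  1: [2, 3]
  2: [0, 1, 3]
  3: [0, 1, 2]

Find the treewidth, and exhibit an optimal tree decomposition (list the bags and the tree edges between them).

Each bag holds 3 vertices, so the decomposition has width 2, which upper-bounds the treewidth. Conversely, {0, 2, 3} is a clique of size 3, and the vertices of any clique must share a bag in every tree decomposition; so some bag has ≥ 3 vertices and tw(G) ≥ 2. The upper and lower bounds meet at 2, so that is the treewidth.

Treewidth 2.
One optimal decomposition is:
Bags: B1 = {0, 2, 3}  B2 = {1, 2, 3}
Tree: B1–B2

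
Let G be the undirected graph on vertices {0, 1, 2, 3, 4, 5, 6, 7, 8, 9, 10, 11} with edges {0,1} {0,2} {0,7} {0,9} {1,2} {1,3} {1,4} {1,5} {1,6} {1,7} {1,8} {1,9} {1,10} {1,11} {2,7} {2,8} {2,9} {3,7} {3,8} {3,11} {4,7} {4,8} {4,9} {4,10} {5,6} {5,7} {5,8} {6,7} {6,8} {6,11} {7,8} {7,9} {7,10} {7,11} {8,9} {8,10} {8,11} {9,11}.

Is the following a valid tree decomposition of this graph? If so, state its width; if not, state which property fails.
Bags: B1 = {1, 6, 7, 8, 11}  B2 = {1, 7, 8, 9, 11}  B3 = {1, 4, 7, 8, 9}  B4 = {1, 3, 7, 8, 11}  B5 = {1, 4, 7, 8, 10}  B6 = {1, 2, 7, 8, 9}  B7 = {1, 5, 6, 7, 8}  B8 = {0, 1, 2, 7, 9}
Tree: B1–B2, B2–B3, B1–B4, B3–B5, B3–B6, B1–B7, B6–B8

Yes; width 4.

Vertex coverage: the bags together contain {0, 1, 2, 3, 4, 5, 6, 7, 8, 9, 10, 11}, the full vertex set. Edge coverage: each edge of G has both endpoints in at least one bag. Running intersection: for every vertex, the bags containing it form a connected subtree. All three properties hold, so this is a valid tree decomposition of width max|bag| − 1 = 4, and hence tw(G) ≤ 4.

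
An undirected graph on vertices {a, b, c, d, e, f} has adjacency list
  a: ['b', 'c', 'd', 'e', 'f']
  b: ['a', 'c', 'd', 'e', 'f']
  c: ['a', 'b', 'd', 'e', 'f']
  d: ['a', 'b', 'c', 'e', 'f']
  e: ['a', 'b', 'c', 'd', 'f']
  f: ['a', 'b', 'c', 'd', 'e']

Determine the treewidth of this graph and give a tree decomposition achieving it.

Treewidth 5.
One such decomposition:
Bags: B1 = {a, b, c, d, e, f}
Tree: (single bag)

A single bag containing all 6 vertices is trivially a valid decomposition of width 5. For the lower bound, the 6 vertices {a, b, c, d, e, f} are pairwise adjacent, and any tree decomposition puts a clique entirely inside one bag — forcing width ≥ 5. Combining the bounds, tw(G) = 5.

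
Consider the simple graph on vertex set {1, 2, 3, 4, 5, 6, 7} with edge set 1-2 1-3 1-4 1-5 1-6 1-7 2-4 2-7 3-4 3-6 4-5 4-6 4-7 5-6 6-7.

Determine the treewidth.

3

A width-3 tree decomposition is:
Bags: B1 = {1, 4, 6, 7}  B2 = {1, 2, 4, 7}  B3 = {1, 4, 5, 6}  B4 = {1, 3, 4, 6}
Tree: B1–B2, B1–B3, B3–B4
The largest bag has 4 vertices, giving width 3; this decomposition certifies tw(G) ≤ 3. For the lower bound, the 4 vertices {1, 2, 4, 7} are pairwise adjacent, and any tree decomposition puts a clique entirely inside one bag — forcing width ≥ 3. Combining the bounds, tw(G) = 3.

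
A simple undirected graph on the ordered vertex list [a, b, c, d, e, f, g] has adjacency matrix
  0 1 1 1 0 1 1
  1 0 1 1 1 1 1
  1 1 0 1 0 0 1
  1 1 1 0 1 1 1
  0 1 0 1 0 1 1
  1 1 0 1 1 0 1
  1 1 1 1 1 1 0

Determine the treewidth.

A width-4 tree decomposition is:
Bags: B1 = {a, b, d, f, g}  B2 = {a, b, c, d, g}  B3 = {b, d, e, f, g}
Tree: B1–B2, B1–B3
The largest bag has 5 vertices, giving width 4; this decomposition certifies tw(G) ≤ 4. Conversely, {b, d, e, f, g} is a clique of size 5, and the vertices of any clique must share a bag in every tree decomposition; so some bag has ≥ 5 vertices and tw(G) ≥ 4. Therefore the treewidth is 4.

4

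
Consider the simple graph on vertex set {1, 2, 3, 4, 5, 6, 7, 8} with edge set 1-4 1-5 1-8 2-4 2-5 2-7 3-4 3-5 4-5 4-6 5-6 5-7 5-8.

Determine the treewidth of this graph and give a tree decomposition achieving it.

Treewidth 2.
Bags: B1 = {1, 4, 5}  B2 = {4, 5, 6}  B3 = {2, 4, 5}  B4 = {3, 4, 5}  B5 = {1, 5, 8}  B6 = {2, 5, 7}
Tree: B1–B2, B2–B3, B1–B4, B1–B5, B3–B6

Each bag holds 3 vertices, so the decomposition has width 2, which upper-bounds the treewidth. For the lower bound, the 3 vertices {1, 5, 8} are pairwise adjacent, and any tree decomposition puts a clique entirely inside one bag — forcing width ≥ 2. Hence tw(G) = 2 exactly.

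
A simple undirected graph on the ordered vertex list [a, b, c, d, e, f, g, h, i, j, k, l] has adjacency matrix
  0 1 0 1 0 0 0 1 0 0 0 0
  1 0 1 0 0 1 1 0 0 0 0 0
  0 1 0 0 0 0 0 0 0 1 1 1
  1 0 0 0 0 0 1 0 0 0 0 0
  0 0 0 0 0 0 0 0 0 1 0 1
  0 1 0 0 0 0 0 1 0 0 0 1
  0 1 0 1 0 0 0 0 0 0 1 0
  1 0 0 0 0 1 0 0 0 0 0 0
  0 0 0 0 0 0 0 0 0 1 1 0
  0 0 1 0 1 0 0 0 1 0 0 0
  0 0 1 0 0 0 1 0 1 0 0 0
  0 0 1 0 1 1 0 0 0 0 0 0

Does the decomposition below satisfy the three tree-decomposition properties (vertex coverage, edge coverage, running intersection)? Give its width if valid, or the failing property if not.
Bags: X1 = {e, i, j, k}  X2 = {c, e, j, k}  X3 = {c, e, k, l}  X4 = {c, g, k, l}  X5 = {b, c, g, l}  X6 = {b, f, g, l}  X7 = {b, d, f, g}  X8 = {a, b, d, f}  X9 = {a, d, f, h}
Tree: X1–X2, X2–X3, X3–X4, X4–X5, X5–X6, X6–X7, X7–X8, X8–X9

Vertex coverage: the bags together contain {a, b, c, d, e, f, g, h, i, j, k, l}, the full vertex set. Edge coverage: each edge of G has both endpoints in at least one bag. Running intersection: for every vertex, the bags containing it form a connected subtree. All three properties hold, so this is a valid tree decomposition of width max|bag| − 1 = 3, and hence tw(G) ≤ 3.

Yes; width 3.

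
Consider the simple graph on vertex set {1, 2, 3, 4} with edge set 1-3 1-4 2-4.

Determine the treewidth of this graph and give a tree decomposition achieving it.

Treewidth 1.
Bags: B1 = {1, 3}  B2 = {1, 4}  B3 = {2, 4}
Tree: B1–B2, B2–B3

Each bag holds 2 vertices, so the decomposition has width 1, which upper-bounds the treewidth. Any graph with an edge has treewidth ≥ 1, and G has the edge 3–1. Hence tw(G) = 1 exactly.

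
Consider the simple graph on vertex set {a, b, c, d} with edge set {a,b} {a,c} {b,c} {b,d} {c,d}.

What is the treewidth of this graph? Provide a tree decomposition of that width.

Treewidth 2.
One such decomposition:
Bags: B1 = {a, b, c}  B2 = {b, c, d}
Tree: B1–B2

Each bag holds 3 vertices, so the decomposition has width 2, which upper-bounds the treewidth. For the lower bound, the 3 vertices {b, c, d} are pairwise adjacent, and any tree decomposition puts a clique entirely inside one bag — forcing width ≥ 2. Therefore the treewidth is 2.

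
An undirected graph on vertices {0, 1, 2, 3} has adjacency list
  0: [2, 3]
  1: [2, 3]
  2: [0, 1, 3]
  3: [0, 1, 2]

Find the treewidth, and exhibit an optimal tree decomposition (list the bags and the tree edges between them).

Each bag holds 3 vertices, so the decomposition has width 2, which upper-bounds the treewidth. On the other hand G contains the 3-clique {0, 2, 3}. A clique must lie in a single bag of any decomposition, so no decomposition can have width below 2. Therefore the treewidth is 2.

Treewidth 2.
Bags: B1 = {0, 2, 3}  B2 = {1, 2, 3}
Tree: B1–B2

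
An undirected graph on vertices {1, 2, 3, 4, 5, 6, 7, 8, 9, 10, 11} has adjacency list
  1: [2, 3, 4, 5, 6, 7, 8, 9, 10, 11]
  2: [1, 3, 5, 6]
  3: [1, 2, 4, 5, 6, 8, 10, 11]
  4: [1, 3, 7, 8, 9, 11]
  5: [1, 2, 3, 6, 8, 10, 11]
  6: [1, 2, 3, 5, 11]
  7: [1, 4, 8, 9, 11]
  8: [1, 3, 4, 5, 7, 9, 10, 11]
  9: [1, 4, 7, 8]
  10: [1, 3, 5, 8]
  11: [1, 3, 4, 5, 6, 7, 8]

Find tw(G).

4

A width-4 tree decomposition is:
Bags: B1 = {1, 4, 7, 8, 11}  B2 = {1, 3, 4, 8, 11}  B3 = {1, 3, 5, 8, 11}  B4 = {1, 4, 7, 8, 9}  B5 = {1, 3, 5, 8, 10}  B6 = {1, 3, 5, 6, 11}  B7 = {1, 2, 3, 5, 6}
Tree: B1–B2, B2–B3, B1–B4, B3–B5, B3–B6, B6–B7
Each bag holds 5 vertices, so the decomposition has width 4, which upper-bounds the treewidth. Conversely, {1, 4, 7, 8, 9} is a clique of size 5, and the vertices of any clique must share a bag in every tree decomposition; so some bag has ≥ 5 vertices and tw(G) ≥ 4. The upper and lower bounds meet at 4, so that is the treewidth.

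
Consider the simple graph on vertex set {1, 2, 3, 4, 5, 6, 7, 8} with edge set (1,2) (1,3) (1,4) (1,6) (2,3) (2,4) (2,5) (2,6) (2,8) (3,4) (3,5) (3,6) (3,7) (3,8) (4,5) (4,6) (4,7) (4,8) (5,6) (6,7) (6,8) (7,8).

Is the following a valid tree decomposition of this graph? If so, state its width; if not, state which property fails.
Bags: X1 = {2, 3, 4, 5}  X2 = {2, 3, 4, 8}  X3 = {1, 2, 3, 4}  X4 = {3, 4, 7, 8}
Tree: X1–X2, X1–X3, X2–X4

No — vertex 6 appears in no bag.

A tree decomposition must satisfy three properties: every vertex lies in some bag; for every edge, both endpoints lie together in some bag; and for every vertex, the bags containing it form a connected subtree. Here vertex 6 appears in no bag, so the decomposition is invalid.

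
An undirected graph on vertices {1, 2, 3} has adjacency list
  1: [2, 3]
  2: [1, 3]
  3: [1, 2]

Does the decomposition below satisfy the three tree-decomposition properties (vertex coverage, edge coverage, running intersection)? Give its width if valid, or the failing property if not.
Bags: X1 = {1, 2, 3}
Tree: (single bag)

Vertex coverage: the bags together contain {1, 2, 3}, the full vertex set. Edge coverage: each edge of G has both endpoints in at least one bag. Running intersection: for every vertex, the bags containing it form a connected subtree. All three properties hold, so this is a valid tree decomposition of width max|bag| − 1 = 2, and hence tw(G) ≤ 2.

Yes; width 2.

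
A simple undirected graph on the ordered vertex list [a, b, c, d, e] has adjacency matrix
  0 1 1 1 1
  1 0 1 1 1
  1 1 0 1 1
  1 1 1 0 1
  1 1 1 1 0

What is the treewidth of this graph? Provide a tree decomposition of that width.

With just one bag of size 5, the width is 5 − 1 = 4, so tw(G) ≤ 4. For the lower bound, the 5 vertices {a, b, c, d, e} are pairwise adjacent, and any tree decomposition puts a clique entirely inside one bag — forcing width ≥ 4. Hence tw(G) = 4 exactly.

Treewidth 4.
One such decomposition:
Bags: B1 = {a, b, c, d, e}
Tree: (single bag)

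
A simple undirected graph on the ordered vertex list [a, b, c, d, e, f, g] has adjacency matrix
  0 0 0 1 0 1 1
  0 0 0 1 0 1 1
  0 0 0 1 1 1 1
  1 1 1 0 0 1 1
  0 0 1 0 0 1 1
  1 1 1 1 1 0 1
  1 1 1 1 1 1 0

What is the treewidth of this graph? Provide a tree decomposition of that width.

Treewidth 3.
Bags: B1 = {c, d, f, g}  B2 = {c, e, f, g}  B3 = {a, d, f, g}  B4 = {b, d, f, g}
Tree: B1–B2, B1–B3, B3–B4

The largest bag has 4 vertices, giving width 3; this decomposition certifies tw(G) ≤ 3. Conversely, {c, d, f, g} is a clique of size 4, and the vertices of any clique must share a bag in every tree decomposition; so some bag has ≥ 4 vertices and tw(G) ≥ 3. The upper and lower bounds meet at 3, so that is the treewidth.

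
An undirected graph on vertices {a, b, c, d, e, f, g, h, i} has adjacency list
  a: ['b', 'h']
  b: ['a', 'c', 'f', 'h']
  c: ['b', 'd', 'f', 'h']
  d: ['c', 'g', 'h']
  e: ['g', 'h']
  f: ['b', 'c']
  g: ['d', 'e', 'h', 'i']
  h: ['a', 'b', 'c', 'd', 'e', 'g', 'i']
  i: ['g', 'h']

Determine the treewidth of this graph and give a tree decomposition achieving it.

Treewidth 2.
Bags: B1 = {e, g, h}  B2 = {d, g, h}  B3 = {c, d, h}  B4 = {b, c, h}  B5 = {b, c, f}  B6 = {a, b, h}  B7 = {g, h, i}
Tree: B1–B2, B2–B3, B3–B4, B4–B5, B4–B6, B1–B7

The largest bag has 3 vertices, giving width 2; this decomposition certifies tw(G) ≤ 2. For the lower bound, the 3 vertices {d, g, h} are pairwise adjacent, and any tree decomposition puts a clique entirely inside one bag — forcing width ≥ 2. The upper and lower bounds meet at 2, so that is the treewidth.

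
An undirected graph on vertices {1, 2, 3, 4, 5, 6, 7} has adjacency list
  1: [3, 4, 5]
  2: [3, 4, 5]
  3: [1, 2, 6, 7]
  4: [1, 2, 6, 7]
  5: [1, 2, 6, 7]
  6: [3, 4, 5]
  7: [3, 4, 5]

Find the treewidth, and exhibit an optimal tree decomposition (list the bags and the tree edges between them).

Each bag holds 4 vertices, so the decomposition has width 3, which upper-bounds the treewidth. For the lower bound: the 4 vertex sets {4,6}, {2,3}, {5}, {1} are disjoint, each induces a connected subgraph, and every pair is joined by at least one edge of G. Contracting each set to a single vertex therefore yields K_{4} as a minor, and since treewidth is minor-monotone, tw(G) ≥ tw(K_{4}) = 3. Therefore the treewidth is 3.

Treewidth 3.
One optimal decomposition is:
Bags: B1 = {3, 4, 5, 6}  B2 = {2, 3, 4, 5}  B3 = {1, 3, 4, 5}  B4 = {3, 4, 5, 7}
Tree: B1–B2, B2–B3, B3–B4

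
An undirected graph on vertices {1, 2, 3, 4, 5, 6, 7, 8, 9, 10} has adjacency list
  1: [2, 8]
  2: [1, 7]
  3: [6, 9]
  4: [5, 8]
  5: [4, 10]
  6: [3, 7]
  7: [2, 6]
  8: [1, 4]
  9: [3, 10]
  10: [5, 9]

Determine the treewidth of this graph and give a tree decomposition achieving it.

Treewidth 2.
One such decomposition:
Bags: B1 = {3, 6, 7}  B2 = {3, 7, 9}  B3 = {7, 9, 10}  B4 = {5, 7, 10}  B5 = {4, 5, 7}  B6 = {4, 7, 8}  B7 = {1, 7, 8}  B8 = {1, 2, 7}
Tree: B1–B2, B2–B3, B3–B4, B4–B5, B5–B6, B6–B7, B7–B8

The largest bag has 3 vertices, giving width 2; this decomposition certifies tw(G) ≤ 2. The edges 7–6–3–9–10–5–4–8–1–2–7 form a cycle, so G is not a tree and its treewidth is at least 2. Hence tw(G) = 2 exactly.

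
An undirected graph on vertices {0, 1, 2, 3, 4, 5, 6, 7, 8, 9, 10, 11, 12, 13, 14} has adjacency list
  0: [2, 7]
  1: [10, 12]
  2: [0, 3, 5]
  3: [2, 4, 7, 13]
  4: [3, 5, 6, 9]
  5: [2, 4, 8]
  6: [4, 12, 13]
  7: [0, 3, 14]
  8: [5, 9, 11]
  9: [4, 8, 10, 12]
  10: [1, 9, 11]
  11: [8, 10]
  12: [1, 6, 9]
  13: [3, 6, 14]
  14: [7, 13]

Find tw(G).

3

A width-3 tree decomposition is:
Bags: B1 = {0, 7, 13, 14}  B2 = {0, 3, 7, 13}  B3 = {0, 2, 3, 13}  B4 = {2, 3, 6, 13}  B5 = {2, 3, 4, 6}  B6 = {2, 4, 5, 6}  B7 = {4, 5, 6, 12}  B8 = {4, 5, 9, 12}  B9 = {5, 8, 9, 12}  B10 = {1, 8, 9, 12}  B11 = {1, 8, 9, 10}  B12 = {1, 8, 10, 11}
Tree: B1–B2, B2–B3, B3–B4, B4–B5, B5–B6, B6–B7, B7–B8, B8–B9, B9–B10, B10–B11, B11–B12
The largest bag has 4 vertices, giving width 3; this decomposition certifies tw(G) ≤ 3. For the lower bound: the 4 vertex sets {0,7,14}, {13}, {3}, {2,4,5,6} are disjoint, each induces a connected subgraph, and every pair is joined by at least one edge of G. Contracting each set to a single vertex therefore yields K_{4} as a minor, and since treewidth is minor-monotone, tw(G) ≥ tw(K_{4}) = 3. Hence tw(G) = 3 exactly.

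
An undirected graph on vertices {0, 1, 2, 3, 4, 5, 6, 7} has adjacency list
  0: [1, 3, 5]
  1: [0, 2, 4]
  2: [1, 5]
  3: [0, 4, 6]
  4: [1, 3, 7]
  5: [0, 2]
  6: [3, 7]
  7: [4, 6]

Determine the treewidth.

2

A width-2 tree decomposition is:
Bags: B1 = {4, 6, 7}  B2 = {3, 4, 6}  B3 = {1, 3, 4}  B4 = {0, 1, 3}  B5 = {0, 1, 2}  B6 = {0, 2, 5}
Tree: B1–B2, B2–B3, B3–B4, B4–B5, B5–B6
Each bag holds 3 vertices, so the decomposition has width 2, which upper-bounds the treewidth. Since 7–6–3–4–7 is a cycle in G, G is not acyclic. Forests are exactly the graphs of treewidth ≤ 1, so tw(G) ≥ 2. Hence tw(G) = 2 exactly.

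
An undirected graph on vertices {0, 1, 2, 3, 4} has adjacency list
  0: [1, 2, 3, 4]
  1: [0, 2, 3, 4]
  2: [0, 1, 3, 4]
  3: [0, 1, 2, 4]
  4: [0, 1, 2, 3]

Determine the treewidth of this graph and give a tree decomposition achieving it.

Treewidth 4.
One optimal decomposition is:
Bags: B1 = {0, 1, 2, 3, 4}
Tree: (single bag)

A single bag containing all 5 vertices is trivially a valid decomposition of width 4. Conversely, {0, 1, 2, 3, 4} is a clique of size 5, and the vertices of any clique must share a bag in every tree decomposition; so some bag has ≥ 5 vertices and tw(G) ≥ 4. Combining the bounds, tw(G) = 4.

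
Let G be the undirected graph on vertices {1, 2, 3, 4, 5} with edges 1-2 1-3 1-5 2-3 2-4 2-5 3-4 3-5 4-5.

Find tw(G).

3

A width-3 tree decomposition is:
Bags: B1 = {1, 2, 3, 5}  B2 = {2, 3, 4, 5}
Tree: B1–B2
The largest bag has 4 vertices, giving width 3; this decomposition certifies tw(G) ≤ 3. Conversely, {1, 2, 3, 5} is a clique of size 4, and the vertices of any clique must share a bag in every tree decomposition; so some bag has ≥ 4 vertices and tw(G) ≥ 3. Hence tw(G) = 3 exactly.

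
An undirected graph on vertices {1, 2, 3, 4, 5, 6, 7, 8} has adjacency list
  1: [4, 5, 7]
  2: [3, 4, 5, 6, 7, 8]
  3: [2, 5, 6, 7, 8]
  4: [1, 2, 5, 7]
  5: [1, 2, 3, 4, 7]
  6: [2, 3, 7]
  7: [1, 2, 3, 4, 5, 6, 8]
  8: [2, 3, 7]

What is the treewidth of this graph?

A width-3 tree decomposition is:
Bags: B1 = {2, 3, 5, 7}  B2 = {2, 4, 5, 7}  B3 = {1, 4, 5, 7}  B4 = {2, 3, 7, 8}  B5 = {2, 3, 6, 7}
Tree: B1–B2, B2–B3, B1–B4, B4–B5
Every bag has size at most 4, so the width is 4 − 1 = 3 and tw(G) ≤ 3. On the other hand G contains the 4-clique {1, 4, 5, 7}. A clique must lie in a single bag of any decomposition, so no decomposition can have width below 3. Hence tw(G) = 3 exactly.

3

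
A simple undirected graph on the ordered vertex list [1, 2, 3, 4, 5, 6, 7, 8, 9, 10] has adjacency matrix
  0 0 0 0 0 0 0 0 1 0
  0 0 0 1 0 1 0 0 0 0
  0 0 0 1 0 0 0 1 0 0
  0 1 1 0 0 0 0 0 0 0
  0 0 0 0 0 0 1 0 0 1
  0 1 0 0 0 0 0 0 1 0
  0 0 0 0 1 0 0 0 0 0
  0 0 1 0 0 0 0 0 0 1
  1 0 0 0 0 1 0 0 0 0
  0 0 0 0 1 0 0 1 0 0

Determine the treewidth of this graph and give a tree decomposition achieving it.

Treewidth 1.
One such decomposition:
Bags: B1 = {1, 9}  B2 = {6, 9}  B3 = {2, 6}  B4 = {2, 4}  B5 = {3, 4}  B6 = {3, 8}  B7 = {8, 10}  B8 = {5, 10}  B9 = {5, 7}
Tree: B1–B2, B2–B3, B3–B4, B4–B5, B5–B6, B6–B7, B7–B8, B8–B9

Each bag holds 2 vertices, so the decomposition has width 1, which upper-bounds the treewidth. G has an edge, so its treewidth is at least 1. Hence tw(G) = 1 exactly.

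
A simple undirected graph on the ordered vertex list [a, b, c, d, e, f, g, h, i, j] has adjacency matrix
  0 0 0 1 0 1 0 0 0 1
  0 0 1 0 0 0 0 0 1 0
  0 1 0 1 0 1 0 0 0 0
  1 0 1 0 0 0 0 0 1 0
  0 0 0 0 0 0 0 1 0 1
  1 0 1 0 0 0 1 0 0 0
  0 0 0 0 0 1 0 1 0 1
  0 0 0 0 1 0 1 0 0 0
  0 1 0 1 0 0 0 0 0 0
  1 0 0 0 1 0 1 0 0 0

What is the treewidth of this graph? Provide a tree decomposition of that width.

Treewidth 2.
Bags: B1 = {e, h, j}  B2 = {g, h, j}  B3 = {a, g, j}  B4 = {a, f, g}  B5 = {a, d, f}  B6 = {c, d, f}  B7 = {c, d, i}  B8 = {b, c, i}
Tree: B1–B2, B2–B3, B3–B4, B4–B5, B5–B6, B6–B7, B7–B8

Every bag has size at most 3, so the width is 3 − 1 = 2 and tw(G) ≤ 2. The edges e–h–g–j–e form a cycle, so G is not a tree and its treewidth is at least 2. Combining the bounds, tw(G) = 2.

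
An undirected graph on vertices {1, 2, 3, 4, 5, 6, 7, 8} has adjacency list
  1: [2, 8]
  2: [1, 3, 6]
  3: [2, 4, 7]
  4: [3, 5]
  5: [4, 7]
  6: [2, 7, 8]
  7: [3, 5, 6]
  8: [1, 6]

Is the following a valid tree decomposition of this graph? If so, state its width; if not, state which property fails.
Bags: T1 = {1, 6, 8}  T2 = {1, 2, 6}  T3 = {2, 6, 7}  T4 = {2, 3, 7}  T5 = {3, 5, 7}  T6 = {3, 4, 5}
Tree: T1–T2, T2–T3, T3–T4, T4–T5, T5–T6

Vertex coverage: the bags together contain {1, 2, 3, 4, 5, 6, 7, 8}, the full vertex set. Edge coverage: each edge of G has both endpoints in at least one bag. Running intersection: for every vertex, the bags containing it form a connected subtree. All three properties hold, so this is a valid tree decomposition of width max|bag| − 1 = 2, and hence tw(G) ≤ 2.

Yes; width 2.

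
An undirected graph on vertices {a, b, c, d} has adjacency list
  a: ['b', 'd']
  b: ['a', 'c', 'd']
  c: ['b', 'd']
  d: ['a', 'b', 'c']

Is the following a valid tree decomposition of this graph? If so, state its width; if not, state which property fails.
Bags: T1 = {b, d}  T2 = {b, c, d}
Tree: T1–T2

A tree decomposition must satisfy three properties: every vertex lies in some bag; for every edge, both endpoints lie together in some bag; and for every vertex, the bags containing it form a connected subtree. Here vertex a appears in no bag, so the decomposition is invalid.

No — vertex a appears in no bag.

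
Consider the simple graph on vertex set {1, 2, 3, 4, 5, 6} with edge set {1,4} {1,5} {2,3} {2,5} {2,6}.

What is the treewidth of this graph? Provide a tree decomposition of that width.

Treewidth 1.
One such decomposition:
Bags: B1 = {1, 4}  B2 = {1, 5}  B3 = {2, 5}  B4 = {2, 3}  B5 = {2, 6}
Tree: B1–B2, B2–B3, B3–B4, B4–B5

The largest bag has 2 vertices, giving width 1; this decomposition certifies tw(G) ≤ 1. Any graph with an edge has treewidth ≥ 1, and G has the edge 1–4. Combining the bounds, tw(G) = 1.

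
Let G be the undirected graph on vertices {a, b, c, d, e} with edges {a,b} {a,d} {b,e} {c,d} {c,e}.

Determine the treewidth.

2

A width-2 tree decomposition is:
Bags: B1 = {a, b, e}  B2 = {a, d, e}  B3 = {c, d, e}
Tree: B1–B2, B2–B3
The largest bag has 3 vertices, giving width 2; this decomposition certifies tw(G) ≤ 2. The edges e–b–a–d–c–e form a cycle, so G is not a tree and its treewidth is at least 2. The upper and lower bounds meet at 2, so that is the treewidth.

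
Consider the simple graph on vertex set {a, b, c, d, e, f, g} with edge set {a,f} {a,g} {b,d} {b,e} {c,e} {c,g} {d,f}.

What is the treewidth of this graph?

2

A width-2 tree decomposition is:
Bags: B1 = {c, e, g}  B2 = {a, e, g}  B3 = {a, e, f}  B4 = {d, e, f}  B5 = {b, d, e}
Tree: B1–B2, B2–B3, B3–B4, B4–B5
Each bag holds 3 vertices, so the decomposition has width 2, which upper-bounds the treewidth. Since e–c–g–a–f–d–b–e is a cycle in G, G is not acyclic. Forests are exactly the graphs of treewidth ≤ 1, so tw(G) ≥ 2. Hence tw(G) = 2 exactly.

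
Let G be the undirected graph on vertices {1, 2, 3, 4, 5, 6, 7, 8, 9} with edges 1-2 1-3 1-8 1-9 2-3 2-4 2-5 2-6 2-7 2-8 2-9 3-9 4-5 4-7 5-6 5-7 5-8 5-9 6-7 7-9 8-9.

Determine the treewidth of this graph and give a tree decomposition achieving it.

Treewidth 3.
One optimal decomposition is:
Bags: B1 = {2, 5, 8, 9}  B2 = {1, 2, 8, 9}  B3 = {2, 5, 7, 9}  B4 = {2, 5, 6, 7}  B5 = {1, 2, 3, 9}  B6 = {2, 4, 5, 7}
Tree: B1–B2, B1–B3, B3–B4, B2–B5, B3–B6

Each bag holds 4 vertices, so the decomposition has width 3, which upper-bounds the treewidth. For the lower bound, the 4 vertices {1, 2, 8, 9} are pairwise adjacent, and any tree decomposition puts a clique entirely inside one bag — forcing width ≥ 3. Therefore the treewidth is 3.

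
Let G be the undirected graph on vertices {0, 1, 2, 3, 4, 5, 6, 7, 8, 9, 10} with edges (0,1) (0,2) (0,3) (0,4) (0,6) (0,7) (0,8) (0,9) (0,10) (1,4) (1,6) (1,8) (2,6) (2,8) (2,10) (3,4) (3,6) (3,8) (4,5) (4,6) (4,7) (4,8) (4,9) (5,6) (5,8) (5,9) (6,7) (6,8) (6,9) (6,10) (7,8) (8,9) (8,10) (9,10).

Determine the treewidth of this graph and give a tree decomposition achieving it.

Every bag has size at most 5, so the width is 5 − 1 = 4 and tw(G) ≤ 4. Conversely, {0, 2, 6, 8, 10} is a clique of size 5, and the vertices of any clique must share a bag in every tree decomposition; so some bag has ≥ 5 vertices and tw(G) ≥ 4. The upper and lower bounds meet at 4, so that is the treewidth.

Treewidth 4.
One such decomposition:
Bags: B1 = {0, 3, 4, 6, 8}  B2 = {0, 4, 6, 7, 8}  B3 = {0, 4, 6, 8, 9}  B4 = {0, 1, 4, 6, 8}  B5 = {0, 6, 8, 9, 10}  B6 = {4, 5, 6, 8, 9}  B7 = {0, 2, 6, 8, 10}
Tree: B1–B2, B2–B3, B3–B4, B3–B5, B3–B6, B5–B7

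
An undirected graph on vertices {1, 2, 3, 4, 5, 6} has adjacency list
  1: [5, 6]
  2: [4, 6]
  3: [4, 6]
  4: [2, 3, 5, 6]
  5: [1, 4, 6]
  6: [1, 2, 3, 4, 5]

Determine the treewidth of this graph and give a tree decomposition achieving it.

The largest bag has 3 vertices, giving width 2; this decomposition certifies tw(G) ≤ 2. Conversely, {1, 5, 6} is a clique of size 3, and the vertices of any clique must share a bag in every tree decomposition; so some bag has ≥ 3 vertices and tw(G) ≥ 2. Combining the bounds, tw(G) = 2.

Treewidth 2.
One such decomposition:
Bags: B1 = {4, 5, 6}  B2 = {3, 4, 6}  B3 = {1, 5, 6}  B4 = {2, 4, 6}
Tree: B1–B2, B1–B3, B1–B4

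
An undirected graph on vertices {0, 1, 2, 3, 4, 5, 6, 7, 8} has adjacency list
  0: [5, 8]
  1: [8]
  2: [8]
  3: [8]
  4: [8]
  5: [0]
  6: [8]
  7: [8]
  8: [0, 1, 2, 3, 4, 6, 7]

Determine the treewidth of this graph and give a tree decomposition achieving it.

Treewidth 1.
One optimal decomposition is:
Bags: B1 = {0, 8}  B2 = {1, 8}  B3 = {7, 8}  B4 = {0, 5}  B5 = {3, 8}  B6 = {2, 8}  B7 = {6, 8}  B8 = {4, 8}
Tree: B1–B2, B2–B3, B1–B4, B2–B5, B1–B6, B6–B7, B1–B8

Every bag has size at most 2, so the width is 2 − 1 = 1 and tw(G) ≤ 1. Any graph with an edge has treewidth ≥ 1, and G has the edge 8–0. Therefore the treewidth is 1.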